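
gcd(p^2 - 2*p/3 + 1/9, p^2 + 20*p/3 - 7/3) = p - 1/3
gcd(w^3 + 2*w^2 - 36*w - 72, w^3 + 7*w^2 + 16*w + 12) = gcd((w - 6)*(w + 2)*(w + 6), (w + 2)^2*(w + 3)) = w + 2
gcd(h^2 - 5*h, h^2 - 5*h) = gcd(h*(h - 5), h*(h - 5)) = h^2 - 5*h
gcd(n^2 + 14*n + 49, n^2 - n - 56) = n + 7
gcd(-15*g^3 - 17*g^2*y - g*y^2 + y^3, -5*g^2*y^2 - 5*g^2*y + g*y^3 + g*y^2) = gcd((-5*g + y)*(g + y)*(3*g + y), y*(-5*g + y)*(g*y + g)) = -5*g + y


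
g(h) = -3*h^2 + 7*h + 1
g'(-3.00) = 25.00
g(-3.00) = -47.00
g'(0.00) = 7.00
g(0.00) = 1.00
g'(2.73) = -9.38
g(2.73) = -2.25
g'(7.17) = -36.02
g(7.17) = -103.04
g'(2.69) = -9.14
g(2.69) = -1.88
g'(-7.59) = 52.54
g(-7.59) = -224.95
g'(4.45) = -19.70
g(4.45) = -27.26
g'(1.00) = 1.00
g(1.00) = 5.00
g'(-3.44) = 27.64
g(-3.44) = -58.58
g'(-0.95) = 12.70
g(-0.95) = -8.36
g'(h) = 7 - 6*h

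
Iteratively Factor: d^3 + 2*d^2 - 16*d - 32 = (d + 2)*(d^2 - 16) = (d + 2)*(d + 4)*(d - 4)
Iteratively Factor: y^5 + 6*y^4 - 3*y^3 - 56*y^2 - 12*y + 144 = (y - 2)*(y^4 + 8*y^3 + 13*y^2 - 30*y - 72) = (y - 2)*(y + 3)*(y^3 + 5*y^2 - 2*y - 24) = (y - 2)*(y + 3)*(y + 4)*(y^2 + y - 6) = (y - 2)^2*(y + 3)*(y + 4)*(y + 3)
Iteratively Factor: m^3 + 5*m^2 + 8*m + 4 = (m + 2)*(m^2 + 3*m + 2) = (m + 2)^2*(m + 1)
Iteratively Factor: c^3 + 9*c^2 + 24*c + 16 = (c + 4)*(c^2 + 5*c + 4) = (c + 1)*(c + 4)*(c + 4)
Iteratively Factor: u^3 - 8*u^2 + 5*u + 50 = (u + 2)*(u^2 - 10*u + 25) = (u - 5)*(u + 2)*(u - 5)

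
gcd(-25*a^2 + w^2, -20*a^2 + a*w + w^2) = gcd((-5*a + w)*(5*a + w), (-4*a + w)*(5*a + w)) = 5*a + w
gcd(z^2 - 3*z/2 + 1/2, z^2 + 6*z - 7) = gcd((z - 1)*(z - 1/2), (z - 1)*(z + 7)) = z - 1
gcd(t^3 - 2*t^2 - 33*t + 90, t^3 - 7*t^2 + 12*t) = t - 3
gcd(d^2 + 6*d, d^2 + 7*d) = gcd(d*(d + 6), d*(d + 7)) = d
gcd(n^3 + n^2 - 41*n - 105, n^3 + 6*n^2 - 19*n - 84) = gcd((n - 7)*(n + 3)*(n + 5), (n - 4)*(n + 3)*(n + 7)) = n + 3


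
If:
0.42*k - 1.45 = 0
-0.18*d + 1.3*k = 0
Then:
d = 24.93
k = 3.45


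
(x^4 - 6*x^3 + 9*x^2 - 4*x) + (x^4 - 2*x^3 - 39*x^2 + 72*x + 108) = 2*x^4 - 8*x^3 - 30*x^2 + 68*x + 108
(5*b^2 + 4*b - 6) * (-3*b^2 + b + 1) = -15*b^4 - 7*b^3 + 27*b^2 - 2*b - 6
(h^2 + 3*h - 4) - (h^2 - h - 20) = 4*h + 16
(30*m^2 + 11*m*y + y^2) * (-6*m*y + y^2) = -180*m^3*y - 36*m^2*y^2 + 5*m*y^3 + y^4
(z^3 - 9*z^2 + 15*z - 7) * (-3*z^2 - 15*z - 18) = -3*z^5 + 12*z^4 + 72*z^3 - 42*z^2 - 165*z + 126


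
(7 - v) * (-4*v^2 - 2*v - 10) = 4*v^3 - 26*v^2 - 4*v - 70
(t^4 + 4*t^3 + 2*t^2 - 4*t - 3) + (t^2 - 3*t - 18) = t^4 + 4*t^3 + 3*t^2 - 7*t - 21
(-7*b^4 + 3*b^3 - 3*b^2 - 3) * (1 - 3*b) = 21*b^5 - 16*b^4 + 12*b^3 - 3*b^2 + 9*b - 3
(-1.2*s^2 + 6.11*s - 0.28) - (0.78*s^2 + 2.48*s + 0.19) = -1.98*s^2 + 3.63*s - 0.47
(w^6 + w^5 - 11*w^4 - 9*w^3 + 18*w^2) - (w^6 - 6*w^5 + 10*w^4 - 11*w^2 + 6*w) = 7*w^5 - 21*w^4 - 9*w^3 + 29*w^2 - 6*w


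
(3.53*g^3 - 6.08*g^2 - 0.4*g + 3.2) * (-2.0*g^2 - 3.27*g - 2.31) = -7.06*g^5 + 0.616900000000001*g^4 + 12.5273*g^3 + 8.9528*g^2 - 9.54*g - 7.392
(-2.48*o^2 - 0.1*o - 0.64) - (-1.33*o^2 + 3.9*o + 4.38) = -1.15*o^2 - 4.0*o - 5.02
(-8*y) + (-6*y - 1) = -14*y - 1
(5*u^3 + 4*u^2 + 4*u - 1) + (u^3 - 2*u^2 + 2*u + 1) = 6*u^3 + 2*u^2 + 6*u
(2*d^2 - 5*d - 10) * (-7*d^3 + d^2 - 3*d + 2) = -14*d^5 + 37*d^4 + 59*d^3 + 9*d^2 + 20*d - 20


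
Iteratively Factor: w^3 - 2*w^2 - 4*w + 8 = (w + 2)*(w^2 - 4*w + 4) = (w - 2)*(w + 2)*(w - 2)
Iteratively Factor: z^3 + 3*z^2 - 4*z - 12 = (z + 2)*(z^2 + z - 6) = (z - 2)*(z + 2)*(z + 3)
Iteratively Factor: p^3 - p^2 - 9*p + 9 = (p - 3)*(p^2 + 2*p - 3) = (p - 3)*(p - 1)*(p + 3)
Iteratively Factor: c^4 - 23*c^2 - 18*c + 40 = (c - 1)*(c^3 + c^2 - 22*c - 40) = (c - 1)*(c + 4)*(c^2 - 3*c - 10) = (c - 5)*(c - 1)*(c + 4)*(c + 2)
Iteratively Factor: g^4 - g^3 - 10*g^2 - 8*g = (g)*(g^3 - g^2 - 10*g - 8) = g*(g + 1)*(g^2 - 2*g - 8) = g*(g - 4)*(g + 1)*(g + 2)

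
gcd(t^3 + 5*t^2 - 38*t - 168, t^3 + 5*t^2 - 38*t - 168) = t^3 + 5*t^2 - 38*t - 168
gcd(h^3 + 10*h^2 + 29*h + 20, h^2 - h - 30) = h + 5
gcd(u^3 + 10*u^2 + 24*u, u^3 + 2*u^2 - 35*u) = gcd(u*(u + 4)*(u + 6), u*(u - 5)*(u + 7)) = u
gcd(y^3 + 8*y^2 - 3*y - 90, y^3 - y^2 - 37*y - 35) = y + 5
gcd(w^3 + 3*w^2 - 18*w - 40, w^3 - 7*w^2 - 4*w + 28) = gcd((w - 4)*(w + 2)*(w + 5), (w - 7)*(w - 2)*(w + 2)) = w + 2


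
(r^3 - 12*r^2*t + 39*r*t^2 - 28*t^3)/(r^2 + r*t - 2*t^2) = (r^2 - 11*r*t + 28*t^2)/(r + 2*t)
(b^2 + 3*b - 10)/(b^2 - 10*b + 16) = (b + 5)/(b - 8)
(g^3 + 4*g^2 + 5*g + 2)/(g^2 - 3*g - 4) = (g^2 + 3*g + 2)/(g - 4)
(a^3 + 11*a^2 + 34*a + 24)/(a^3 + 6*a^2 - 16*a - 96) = (a + 1)/(a - 4)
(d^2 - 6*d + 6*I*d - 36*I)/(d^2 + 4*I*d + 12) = (d - 6)/(d - 2*I)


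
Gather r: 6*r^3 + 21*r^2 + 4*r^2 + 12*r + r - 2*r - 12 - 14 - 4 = 6*r^3 + 25*r^2 + 11*r - 30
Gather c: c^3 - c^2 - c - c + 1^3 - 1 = c^3 - c^2 - 2*c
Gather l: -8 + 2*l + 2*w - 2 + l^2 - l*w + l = l^2 + l*(3 - w) + 2*w - 10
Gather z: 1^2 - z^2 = 1 - z^2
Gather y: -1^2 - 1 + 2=0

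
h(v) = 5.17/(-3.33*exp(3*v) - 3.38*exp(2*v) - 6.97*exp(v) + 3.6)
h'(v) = 5.17*(9.99*exp(3*v) + 6.76*exp(2*v) + 6.97*exp(v))/(-3.33*exp(3*v) - 3.38*exp(2*v) - 6.97*exp(v) + 3.6)^2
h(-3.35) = 1.54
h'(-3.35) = 0.12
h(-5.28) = 1.45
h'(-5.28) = 0.01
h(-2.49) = 1.73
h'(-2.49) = 0.36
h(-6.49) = 1.44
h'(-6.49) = 0.00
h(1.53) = -0.01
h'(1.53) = 0.03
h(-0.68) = -4.20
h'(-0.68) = 22.38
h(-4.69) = 1.46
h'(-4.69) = 0.03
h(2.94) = -0.00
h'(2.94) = 0.00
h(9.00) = 0.00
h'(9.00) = 0.00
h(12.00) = 0.00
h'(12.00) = 0.00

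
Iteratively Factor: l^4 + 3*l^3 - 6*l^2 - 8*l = (l - 2)*(l^3 + 5*l^2 + 4*l) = l*(l - 2)*(l^2 + 5*l + 4) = l*(l - 2)*(l + 1)*(l + 4)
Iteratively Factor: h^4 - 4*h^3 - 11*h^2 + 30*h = (h)*(h^3 - 4*h^2 - 11*h + 30) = h*(h - 2)*(h^2 - 2*h - 15) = h*(h - 2)*(h + 3)*(h - 5)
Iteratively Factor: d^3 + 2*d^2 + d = (d + 1)*(d^2 + d) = (d + 1)^2*(d)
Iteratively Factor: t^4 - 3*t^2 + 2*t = (t - 1)*(t^3 + t^2 - 2*t) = (t - 1)^2*(t^2 + 2*t) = t*(t - 1)^2*(t + 2)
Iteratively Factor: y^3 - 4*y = (y)*(y^2 - 4) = y*(y + 2)*(y - 2)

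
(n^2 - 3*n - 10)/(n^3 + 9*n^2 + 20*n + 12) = (n - 5)/(n^2 + 7*n + 6)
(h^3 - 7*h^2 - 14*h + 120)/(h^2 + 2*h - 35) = (h^2 - 2*h - 24)/(h + 7)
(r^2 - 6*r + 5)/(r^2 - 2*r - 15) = (r - 1)/(r + 3)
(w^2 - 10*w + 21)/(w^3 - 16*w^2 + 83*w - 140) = (w - 3)/(w^2 - 9*w + 20)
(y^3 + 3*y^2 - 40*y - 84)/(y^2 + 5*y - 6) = (y^3 + 3*y^2 - 40*y - 84)/(y^2 + 5*y - 6)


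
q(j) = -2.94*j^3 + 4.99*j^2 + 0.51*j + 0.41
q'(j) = -8.82*j^2 + 9.98*j + 0.51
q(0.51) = 1.58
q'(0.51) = 3.31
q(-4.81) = 440.58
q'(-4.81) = -251.55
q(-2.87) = 109.55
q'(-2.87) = -100.78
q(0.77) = 2.42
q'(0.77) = 2.97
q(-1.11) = 10.01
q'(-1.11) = -21.43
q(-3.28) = 156.17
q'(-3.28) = -127.11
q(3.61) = -71.03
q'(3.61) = -78.41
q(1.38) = 2.89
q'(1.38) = -2.51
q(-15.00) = 11038.01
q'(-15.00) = -2133.69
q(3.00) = -32.53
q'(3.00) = -48.93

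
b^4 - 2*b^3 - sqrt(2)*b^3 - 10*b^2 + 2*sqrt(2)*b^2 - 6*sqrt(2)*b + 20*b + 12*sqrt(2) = (b - 2)*(b - 3*sqrt(2))*(b + sqrt(2))^2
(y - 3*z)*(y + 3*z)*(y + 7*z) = y^3 + 7*y^2*z - 9*y*z^2 - 63*z^3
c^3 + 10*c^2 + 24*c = c*(c + 4)*(c + 6)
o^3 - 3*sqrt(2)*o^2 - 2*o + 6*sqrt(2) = (o - 3*sqrt(2))*(o - sqrt(2))*(o + sqrt(2))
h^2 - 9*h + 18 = (h - 6)*(h - 3)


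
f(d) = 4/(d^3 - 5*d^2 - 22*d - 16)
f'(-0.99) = 4444.05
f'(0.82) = 0.08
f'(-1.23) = 7.73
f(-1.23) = 2.45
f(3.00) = -0.04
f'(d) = 4*(-3*d^2 + 10*d + 22)/(d^3 - 5*d^2 - 22*d - 16)^2 = 4*(-3*d^2 + 10*d + 22)/(-d^3 + 5*d^2 + 22*d + 16)^2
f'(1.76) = 0.03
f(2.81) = -0.04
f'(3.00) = 0.01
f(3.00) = -0.04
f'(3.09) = 0.01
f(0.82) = -0.11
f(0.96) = -0.10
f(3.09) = -0.04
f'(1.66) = 0.03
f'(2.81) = 0.01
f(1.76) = -0.06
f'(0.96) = 0.07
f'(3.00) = 0.01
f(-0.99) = -44.05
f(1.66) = -0.06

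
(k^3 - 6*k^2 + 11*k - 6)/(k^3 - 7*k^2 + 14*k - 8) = (k - 3)/(k - 4)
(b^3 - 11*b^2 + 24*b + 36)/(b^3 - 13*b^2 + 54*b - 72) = (b^2 - 5*b - 6)/(b^2 - 7*b + 12)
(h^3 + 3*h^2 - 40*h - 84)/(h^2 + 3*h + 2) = (h^2 + h - 42)/(h + 1)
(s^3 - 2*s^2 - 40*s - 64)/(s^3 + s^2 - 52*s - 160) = (s + 2)/(s + 5)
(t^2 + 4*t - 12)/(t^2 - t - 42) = (t - 2)/(t - 7)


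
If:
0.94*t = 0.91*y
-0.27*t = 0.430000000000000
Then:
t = -1.59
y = -1.65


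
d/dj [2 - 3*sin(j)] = -3*cos(j)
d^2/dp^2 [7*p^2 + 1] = 14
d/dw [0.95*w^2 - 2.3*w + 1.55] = 1.9*w - 2.3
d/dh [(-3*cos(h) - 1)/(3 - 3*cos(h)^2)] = (cos(h)^2 + 2*cos(h)/3 + 1)/sin(h)^3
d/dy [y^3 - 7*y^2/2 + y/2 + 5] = 3*y^2 - 7*y + 1/2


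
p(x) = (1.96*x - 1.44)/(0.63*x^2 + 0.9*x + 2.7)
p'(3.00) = 0.01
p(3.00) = 0.40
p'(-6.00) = -0.12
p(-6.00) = -0.66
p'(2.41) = 0.05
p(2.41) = 0.39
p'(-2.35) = -0.27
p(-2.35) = -1.49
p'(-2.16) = -0.23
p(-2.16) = -1.54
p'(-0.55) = 0.91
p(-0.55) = -1.05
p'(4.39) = -0.03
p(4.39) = 0.38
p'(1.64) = 0.18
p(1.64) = 0.30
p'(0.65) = 0.57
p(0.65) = -0.05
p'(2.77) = 0.02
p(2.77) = 0.40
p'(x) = (-1.26*x - 0.9)*(1.96*x - 1.44)/(0.63*x^2 + 0.9*x + 2.7)^2 + 1.96/(0.63*x^2 + 0.9*x + 2.7) = (-1.2348*x^2 + 1.8144*x + 6.588)/(0.3969*x^4 + 1.134*x^3 + 4.212*x^2 + 4.86*x + 7.29)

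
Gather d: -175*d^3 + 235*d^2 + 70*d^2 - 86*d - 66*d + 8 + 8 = -175*d^3 + 305*d^2 - 152*d + 16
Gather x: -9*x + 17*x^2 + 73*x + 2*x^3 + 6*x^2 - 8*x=2*x^3 + 23*x^2 + 56*x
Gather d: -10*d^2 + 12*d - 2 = -10*d^2 + 12*d - 2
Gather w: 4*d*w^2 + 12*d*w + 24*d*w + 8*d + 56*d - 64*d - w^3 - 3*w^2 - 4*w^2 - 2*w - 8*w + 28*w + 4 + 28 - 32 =-w^3 + w^2*(4*d - 7) + w*(36*d + 18)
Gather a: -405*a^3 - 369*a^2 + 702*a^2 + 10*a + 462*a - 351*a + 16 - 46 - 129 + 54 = -405*a^3 + 333*a^2 + 121*a - 105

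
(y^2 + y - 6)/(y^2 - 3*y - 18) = (y - 2)/(y - 6)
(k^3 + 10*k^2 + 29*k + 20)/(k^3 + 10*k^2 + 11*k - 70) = (k^2 + 5*k + 4)/(k^2 + 5*k - 14)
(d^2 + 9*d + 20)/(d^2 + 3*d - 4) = (d + 5)/(d - 1)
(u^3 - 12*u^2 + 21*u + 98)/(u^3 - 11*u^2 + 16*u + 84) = (u - 7)/(u - 6)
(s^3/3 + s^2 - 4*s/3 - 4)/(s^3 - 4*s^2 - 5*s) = (-s^3 - 3*s^2 + 4*s + 12)/(3*s*(-s^2 + 4*s + 5))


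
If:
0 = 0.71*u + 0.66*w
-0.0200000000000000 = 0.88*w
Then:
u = 0.02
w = -0.02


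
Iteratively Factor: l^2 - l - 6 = (l - 3)*(l + 2)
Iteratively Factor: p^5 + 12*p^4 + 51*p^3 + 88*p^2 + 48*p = (p + 3)*(p^4 + 9*p^3 + 24*p^2 + 16*p) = (p + 3)*(p + 4)*(p^3 + 5*p^2 + 4*p) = p*(p + 3)*(p + 4)*(p^2 + 5*p + 4) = p*(p + 1)*(p + 3)*(p + 4)*(p + 4)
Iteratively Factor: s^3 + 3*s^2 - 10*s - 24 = (s - 3)*(s^2 + 6*s + 8) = (s - 3)*(s + 4)*(s + 2)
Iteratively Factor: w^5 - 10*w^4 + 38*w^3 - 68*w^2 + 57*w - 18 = (w - 1)*(w^4 - 9*w^3 + 29*w^2 - 39*w + 18) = (w - 1)^2*(w^3 - 8*w^2 + 21*w - 18) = (w - 3)*(w - 1)^2*(w^2 - 5*w + 6) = (w - 3)^2*(w - 1)^2*(w - 2)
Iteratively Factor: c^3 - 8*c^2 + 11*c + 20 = (c - 4)*(c^2 - 4*c - 5) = (c - 4)*(c + 1)*(c - 5)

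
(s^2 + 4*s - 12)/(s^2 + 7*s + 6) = (s - 2)/(s + 1)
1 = 1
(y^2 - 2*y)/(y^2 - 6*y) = (y - 2)/(y - 6)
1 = 1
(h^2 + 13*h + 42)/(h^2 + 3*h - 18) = (h + 7)/(h - 3)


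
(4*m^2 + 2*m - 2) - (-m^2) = 5*m^2 + 2*m - 2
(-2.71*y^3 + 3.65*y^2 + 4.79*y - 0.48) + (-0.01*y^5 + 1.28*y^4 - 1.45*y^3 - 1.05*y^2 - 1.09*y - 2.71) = -0.01*y^5 + 1.28*y^4 - 4.16*y^3 + 2.6*y^2 + 3.7*y - 3.19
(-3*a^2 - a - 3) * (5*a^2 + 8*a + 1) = -15*a^4 - 29*a^3 - 26*a^2 - 25*a - 3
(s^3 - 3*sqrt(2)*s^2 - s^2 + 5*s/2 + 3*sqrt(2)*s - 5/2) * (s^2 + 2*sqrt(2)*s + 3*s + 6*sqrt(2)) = s^5 - sqrt(2)*s^4 + 2*s^4 - 25*s^3/2 - 2*sqrt(2)*s^3 - 19*s^2 + 8*sqrt(2)*s^2 + 10*sqrt(2)*s + 57*s/2 - 15*sqrt(2)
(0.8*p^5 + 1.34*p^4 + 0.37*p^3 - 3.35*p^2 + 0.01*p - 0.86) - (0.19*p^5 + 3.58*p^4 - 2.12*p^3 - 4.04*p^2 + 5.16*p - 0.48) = 0.61*p^5 - 2.24*p^4 + 2.49*p^3 + 0.69*p^2 - 5.15*p - 0.38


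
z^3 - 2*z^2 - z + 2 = (z - 2)*(z - 1)*(z + 1)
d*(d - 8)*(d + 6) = d^3 - 2*d^2 - 48*d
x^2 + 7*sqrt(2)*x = x*(x + 7*sqrt(2))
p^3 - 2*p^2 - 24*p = p*(p - 6)*(p + 4)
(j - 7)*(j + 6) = j^2 - j - 42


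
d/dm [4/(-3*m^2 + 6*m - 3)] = 8*(m - 1)/(3*(m^2 - 2*m + 1)^2)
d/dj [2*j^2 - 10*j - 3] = 4*j - 10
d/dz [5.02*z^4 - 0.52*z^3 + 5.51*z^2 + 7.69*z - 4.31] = 20.08*z^3 - 1.56*z^2 + 11.02*z + 7.69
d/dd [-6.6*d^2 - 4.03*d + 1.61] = -13.2*d - 4.03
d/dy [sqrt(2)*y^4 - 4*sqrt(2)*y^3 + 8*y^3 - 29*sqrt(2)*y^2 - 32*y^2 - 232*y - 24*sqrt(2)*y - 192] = 4*sqrt(2)*y^3 - 12*sqrt(2)*y^2 + 24*y^2 - 58*sqrt(2)*y - 64*y - 232 - 24*sqrt(2)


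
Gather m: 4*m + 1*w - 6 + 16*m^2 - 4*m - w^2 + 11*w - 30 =16*m^2 - w^2 + 12*w - 36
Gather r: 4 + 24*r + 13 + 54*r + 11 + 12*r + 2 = 90*r + 30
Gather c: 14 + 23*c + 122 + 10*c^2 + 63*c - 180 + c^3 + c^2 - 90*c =c^3 + 11*c^2 - 4*c - 44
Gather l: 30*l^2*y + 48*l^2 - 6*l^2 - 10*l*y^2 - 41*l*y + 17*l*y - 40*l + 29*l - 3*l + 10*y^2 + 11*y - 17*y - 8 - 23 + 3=l^2*(30*y + 42) + l*(-10*y^2 - 24*y - 14) + 10*y^2 - 6*y - 28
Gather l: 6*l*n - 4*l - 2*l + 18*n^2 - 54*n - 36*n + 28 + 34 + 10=l*(6*n - 6) + 18*n^2 - 90*n + 72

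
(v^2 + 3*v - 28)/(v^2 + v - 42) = (v - 4)/(v - 6)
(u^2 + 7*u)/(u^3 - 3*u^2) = (u + 7)/(u*(u - 3))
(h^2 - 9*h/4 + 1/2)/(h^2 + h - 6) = (h - 1/4)/(h + 3)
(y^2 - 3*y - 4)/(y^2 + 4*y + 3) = (y - 4)/(y + 3)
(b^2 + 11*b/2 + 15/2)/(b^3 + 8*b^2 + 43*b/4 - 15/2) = 2*(b + 3)/(2*b^2 + 11*b - 6)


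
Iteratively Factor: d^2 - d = (d)*(d - 1)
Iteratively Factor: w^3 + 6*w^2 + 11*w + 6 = (w + 3)*(w^2 + 3*w + 2) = (w + 2)*(w + 3)*(w + 1)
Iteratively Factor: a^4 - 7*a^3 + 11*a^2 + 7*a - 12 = (a - 3)*(a^3 - 4*a^2 - a + 4) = (a - 3)*(a + 1)*(a^2 - 5*a + 4) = (a - 4)*(a - 3)*(a + 1)*(a - 1)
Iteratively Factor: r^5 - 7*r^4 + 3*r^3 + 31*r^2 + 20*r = (r + 1)*(r^4 - 8*r^3 + 11*r^2 + 20*r) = (r - 5)*(r + 1)*(r^3 - 3*r^2 - 4*r) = (r - 5)*(r - 4)*(r + 1)*(r^2 + r) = (r - 5)*(r - 4)*(r + 1)^2*(r)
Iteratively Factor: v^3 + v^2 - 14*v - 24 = (v + 2)*(v^2 - v - 12) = (v - 4)*(v + 2)*(v + 3)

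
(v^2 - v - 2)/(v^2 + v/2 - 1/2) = 2*(v - 2)/(2*v - 1)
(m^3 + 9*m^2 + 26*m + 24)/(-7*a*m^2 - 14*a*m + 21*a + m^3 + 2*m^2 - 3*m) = (-m^2 - 6*m - 8)/(7*a*m - 7*a - m^2 + m)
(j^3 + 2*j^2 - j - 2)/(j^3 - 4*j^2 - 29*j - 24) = (j^2 + j - 2)/(j^2 - 5*j - 24)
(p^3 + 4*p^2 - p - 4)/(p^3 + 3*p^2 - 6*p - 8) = (p - 1)/(p - 2)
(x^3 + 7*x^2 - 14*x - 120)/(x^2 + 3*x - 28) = (x^2 + 11*x + 30)/(x + 7)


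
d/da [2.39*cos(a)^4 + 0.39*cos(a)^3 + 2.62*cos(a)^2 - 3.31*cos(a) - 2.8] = (-9.56*cos(a)^3 - 1.17*cos(a)^2 - 5.24*cos(a) + 3.31)*sin(a)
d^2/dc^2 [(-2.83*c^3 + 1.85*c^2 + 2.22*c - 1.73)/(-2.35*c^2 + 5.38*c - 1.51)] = (-1.4210854715202e-14*c^5 + 5.6843418860808e-14*c^4 + 72.4417939999999*c^3 - 41.2302239999999*c^2 - 45.252222*c + 43.363772)/(12.977875*c^6 - 89.13315*c^5 + 229.074945*c^4 - 270.266452*c^3 + 147.192837*c^2 - 36.800814*c + 3.442951)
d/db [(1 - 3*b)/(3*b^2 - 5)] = 3*(3*b^2 - 2*b + 5)/(9*b^4 - 30*b^2 + 25)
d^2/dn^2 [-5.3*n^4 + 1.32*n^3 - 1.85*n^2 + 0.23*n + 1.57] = -63.6*n^2 + 7.92*n - 3.7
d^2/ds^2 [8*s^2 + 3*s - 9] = 16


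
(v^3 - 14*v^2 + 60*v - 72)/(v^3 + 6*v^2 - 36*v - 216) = (v^2 - 8*v + 12)/(v^2 + 12*v + 36)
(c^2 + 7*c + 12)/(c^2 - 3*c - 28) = (c + 3)/(c - 7)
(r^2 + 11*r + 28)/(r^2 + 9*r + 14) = (r + 4)/(r + 2)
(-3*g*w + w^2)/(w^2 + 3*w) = (-3*g + w)/(w + 3)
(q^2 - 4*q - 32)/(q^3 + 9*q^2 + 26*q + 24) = (q - 8)/(q^2 + 5*q + 6)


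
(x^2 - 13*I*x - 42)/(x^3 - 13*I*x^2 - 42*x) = 1/x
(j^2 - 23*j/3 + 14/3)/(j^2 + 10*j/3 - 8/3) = (j - 7)/(j + 4)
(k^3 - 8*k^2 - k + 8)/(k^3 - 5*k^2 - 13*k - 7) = (k^2 - 9*k + 8)/(k^2 - 6*k - 7)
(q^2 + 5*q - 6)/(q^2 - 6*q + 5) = (q + 6)/(q - 5)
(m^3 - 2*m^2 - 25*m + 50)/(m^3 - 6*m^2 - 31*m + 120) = (m^2 - 7*m + 10)/(m^2 - 11*m + 24)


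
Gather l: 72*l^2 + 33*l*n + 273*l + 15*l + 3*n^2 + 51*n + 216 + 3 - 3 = 72*l^2 + l*(33*n + 288) + 3*n^2 + 51*n + 216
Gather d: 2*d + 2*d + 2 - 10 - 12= 4*d - 20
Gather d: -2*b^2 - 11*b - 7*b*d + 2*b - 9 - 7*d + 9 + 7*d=-2*b^2 - 7*b*d - 9*b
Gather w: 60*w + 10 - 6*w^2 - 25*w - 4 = -6*w^2 + 35*w + 6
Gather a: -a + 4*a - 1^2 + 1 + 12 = 3*a + 12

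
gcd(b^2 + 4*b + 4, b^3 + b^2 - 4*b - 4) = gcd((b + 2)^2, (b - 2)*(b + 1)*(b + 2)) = b + 2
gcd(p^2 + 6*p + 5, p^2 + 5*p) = p + 5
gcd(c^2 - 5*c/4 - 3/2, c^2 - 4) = c - 2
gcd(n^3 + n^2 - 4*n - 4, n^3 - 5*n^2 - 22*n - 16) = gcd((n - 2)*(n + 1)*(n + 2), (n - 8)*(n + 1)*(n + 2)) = n^2 + 3*n + 2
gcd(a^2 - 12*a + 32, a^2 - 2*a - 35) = 1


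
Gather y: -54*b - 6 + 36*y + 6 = -54*b + 36*y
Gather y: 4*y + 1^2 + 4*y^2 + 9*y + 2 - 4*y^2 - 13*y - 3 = 0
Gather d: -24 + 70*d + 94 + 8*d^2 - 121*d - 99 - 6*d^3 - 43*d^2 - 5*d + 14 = -6*d^3 - 35*d^2 - 56*d - 15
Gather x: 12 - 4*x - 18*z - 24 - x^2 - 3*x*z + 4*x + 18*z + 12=-x^2 - 3*x*z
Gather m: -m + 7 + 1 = 8 - m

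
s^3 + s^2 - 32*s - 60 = (s - 6)*(s + 2)*(s + 5)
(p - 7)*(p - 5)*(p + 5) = p^3 - 7*p^2 - 25*p + 175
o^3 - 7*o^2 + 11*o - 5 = (o - 5)*(o - 1)^2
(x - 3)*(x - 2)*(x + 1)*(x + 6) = x^4 + 2*x^3 - 23*x^2 + 12*x + 36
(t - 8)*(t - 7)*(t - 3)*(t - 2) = t^4 - 20*t^3 + 137*t^2 - 370*t + 336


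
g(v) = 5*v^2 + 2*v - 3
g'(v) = 10*v + 2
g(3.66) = 71.30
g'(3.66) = 38.60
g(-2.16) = 16.01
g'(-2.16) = -19.60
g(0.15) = -2.59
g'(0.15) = 3.50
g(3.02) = 48.64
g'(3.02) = 32.20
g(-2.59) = 25.36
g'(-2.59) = -23.90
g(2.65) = 37.41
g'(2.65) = 28.50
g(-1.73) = 8.50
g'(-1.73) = -15.30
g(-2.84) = 31.65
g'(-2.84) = -26.40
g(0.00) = -3.00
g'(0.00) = 2.00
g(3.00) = 48.00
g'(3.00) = 32.00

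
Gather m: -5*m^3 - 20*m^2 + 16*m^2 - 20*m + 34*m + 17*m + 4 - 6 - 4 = -5*m^3 - 4*m^2 + 31*m - 6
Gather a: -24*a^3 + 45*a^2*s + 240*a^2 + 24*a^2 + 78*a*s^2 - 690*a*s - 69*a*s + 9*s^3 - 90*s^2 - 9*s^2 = -24*a^3 + a^2*(45*s + 264) + a*(78*s^2 - 759*s) + 9*s^3 - 99*s^2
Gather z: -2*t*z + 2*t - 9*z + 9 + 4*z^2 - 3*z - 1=2*t + 4*z^2 + z*(-2*t - 12) + 8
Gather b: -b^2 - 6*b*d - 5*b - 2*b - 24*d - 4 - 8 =-b^2 + b*(-6*d - 7) - 24*d - 12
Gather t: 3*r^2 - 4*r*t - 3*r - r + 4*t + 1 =3*r^2 - 4*r + t*(4 - 4*r) + 1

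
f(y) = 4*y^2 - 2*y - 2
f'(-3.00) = -26.00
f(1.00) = 0.00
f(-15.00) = 928.00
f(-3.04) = 41.05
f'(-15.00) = -122.00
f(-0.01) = -1.98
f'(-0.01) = -2.08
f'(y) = 8*y - 2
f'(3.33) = 24.64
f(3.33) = 35.70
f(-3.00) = 40.00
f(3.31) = 35.20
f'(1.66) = 11.28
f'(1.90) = 13.20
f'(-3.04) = -26.32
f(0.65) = -1.61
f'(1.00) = 6.00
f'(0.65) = 3.20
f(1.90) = 8.64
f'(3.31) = 24.48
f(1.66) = 5.70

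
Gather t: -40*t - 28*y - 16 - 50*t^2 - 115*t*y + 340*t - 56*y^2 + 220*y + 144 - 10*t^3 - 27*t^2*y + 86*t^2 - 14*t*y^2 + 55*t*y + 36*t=-10*t^3 + t^2*(36 - 27*y) + t*(-14*y^2 - 60*y + 336) - 56*y^2 + 192*y + 128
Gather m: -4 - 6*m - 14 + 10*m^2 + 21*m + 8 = 10*m^2 + 15*m - 10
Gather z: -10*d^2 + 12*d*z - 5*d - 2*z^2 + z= -10*d^2 - 5*d - 2*z^2 + z*(12*d + 1)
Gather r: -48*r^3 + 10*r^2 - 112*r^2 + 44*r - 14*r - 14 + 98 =-48*r^3 - 102*r^2 + 30*r + 84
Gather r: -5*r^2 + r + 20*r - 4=-5*r^2 + 21*r - 4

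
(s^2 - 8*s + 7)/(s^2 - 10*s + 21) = (s - 1)/(s - 3)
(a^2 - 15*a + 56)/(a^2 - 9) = (a^2 - 15*a + 56)/(a^2 - 9)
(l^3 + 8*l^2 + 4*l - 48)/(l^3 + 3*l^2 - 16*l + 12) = (l + 4)/(l - 1)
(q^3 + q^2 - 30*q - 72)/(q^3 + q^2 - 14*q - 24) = (q^2 - 2*q - 24)/(q^2 - 2*q - 8)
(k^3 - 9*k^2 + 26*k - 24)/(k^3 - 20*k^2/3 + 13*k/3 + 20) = 3*(k^2 - 6*k + 8)/(3*k^2 - 11*k - 20)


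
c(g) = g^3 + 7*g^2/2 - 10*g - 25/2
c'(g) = 3*g^2 + 7*g - 10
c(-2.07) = 14.33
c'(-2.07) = -11.64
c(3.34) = 30.40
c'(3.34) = 46.85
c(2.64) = 3.89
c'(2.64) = 29.39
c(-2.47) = 18.48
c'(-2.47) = -8.99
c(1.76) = -13.81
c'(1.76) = 11.61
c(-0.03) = -12.20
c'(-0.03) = -10.21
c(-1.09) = 1.26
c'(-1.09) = -14.07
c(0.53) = -16.67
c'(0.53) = -5.45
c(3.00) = 16.00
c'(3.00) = 38.00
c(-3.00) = 22.00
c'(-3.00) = -4.00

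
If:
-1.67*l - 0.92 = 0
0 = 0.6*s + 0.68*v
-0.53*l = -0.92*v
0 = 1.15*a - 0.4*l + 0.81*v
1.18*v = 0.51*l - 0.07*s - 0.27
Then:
No Solution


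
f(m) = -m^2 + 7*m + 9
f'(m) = 7 - 2*m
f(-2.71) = -17.31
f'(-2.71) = 12.42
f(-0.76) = 3.10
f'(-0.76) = 8.52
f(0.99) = 14.95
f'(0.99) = 5.02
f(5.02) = 18.94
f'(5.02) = -3.04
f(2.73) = 20.66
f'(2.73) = 1.54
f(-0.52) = 5.09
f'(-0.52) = 8.04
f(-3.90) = -33.51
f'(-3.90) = 14.80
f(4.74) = 19.71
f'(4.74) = -2.48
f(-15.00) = -321.00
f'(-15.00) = 37.00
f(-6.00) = -69.00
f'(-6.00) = 19.00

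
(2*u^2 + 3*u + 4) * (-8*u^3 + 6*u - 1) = -16*u^5 - 24*u^4 - 20*u^3 + 16*u^2 + 21*u - 4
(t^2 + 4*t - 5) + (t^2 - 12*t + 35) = 2*t^2 - 8*t + 30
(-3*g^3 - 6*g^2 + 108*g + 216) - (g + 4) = -3*g^3 - 6*g^2 + 107*g + 212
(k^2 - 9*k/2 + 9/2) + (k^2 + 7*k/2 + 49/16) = 2*k^2 - k + 121/16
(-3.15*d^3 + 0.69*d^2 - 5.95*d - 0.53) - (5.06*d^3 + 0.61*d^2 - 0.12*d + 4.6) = -8.21*d^3 + 0.08*d^2 - 5.83*d - 5.13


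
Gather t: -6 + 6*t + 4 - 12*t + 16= 14 - 6*t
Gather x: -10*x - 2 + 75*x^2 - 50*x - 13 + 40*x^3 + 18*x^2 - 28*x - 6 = 40*x^3 + 93*x^2 - 88*x - 21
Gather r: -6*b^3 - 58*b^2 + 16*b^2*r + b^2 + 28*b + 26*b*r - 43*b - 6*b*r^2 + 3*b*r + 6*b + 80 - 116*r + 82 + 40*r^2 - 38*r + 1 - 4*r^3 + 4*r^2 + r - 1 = -6*b^3 - 57*b^2 - 9*b - 4*r^3 + r^2*(44 - 6*b) + r*(16*b^2 + 29*b - 153) + 162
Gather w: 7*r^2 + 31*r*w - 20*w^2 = 7*r^2 + 31*r*w - 20*w^2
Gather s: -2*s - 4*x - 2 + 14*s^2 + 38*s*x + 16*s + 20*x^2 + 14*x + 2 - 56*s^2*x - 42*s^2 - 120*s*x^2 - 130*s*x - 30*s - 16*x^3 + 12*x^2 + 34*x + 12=s^2*(-56*x - 28) + s*(-120*x^2 - 92*x - 16) - 16*x^3 + 32*x^2 + 44*x + 12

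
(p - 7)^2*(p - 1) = p^3 - 15*p^2 + 63*p - 49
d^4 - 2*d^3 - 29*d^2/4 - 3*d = d*(d - 4)*(d + 1/2)*(d + 3/2)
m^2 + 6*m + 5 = (m + 1)*(m + 5)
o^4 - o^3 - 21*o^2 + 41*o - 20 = (o - 4)*(o - 1)^2*(o + 5)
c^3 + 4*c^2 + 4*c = c*(c + 2)^2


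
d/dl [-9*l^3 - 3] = -27*l^2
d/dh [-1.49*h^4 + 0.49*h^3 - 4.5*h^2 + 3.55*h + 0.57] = -5.96*h^3 + 1.47*h^2 - 9.0*h + 3.55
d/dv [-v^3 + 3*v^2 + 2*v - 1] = -3*v^2 + 6*v + 2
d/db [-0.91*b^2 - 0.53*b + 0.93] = -1.82*b - 0.53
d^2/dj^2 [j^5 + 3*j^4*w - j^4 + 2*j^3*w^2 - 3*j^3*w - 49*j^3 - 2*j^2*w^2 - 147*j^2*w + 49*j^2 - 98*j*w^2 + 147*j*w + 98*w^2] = 20*j^3 + 36*j^2*w - 12*j^2 + 12*j*w^2 - 18*j*w - 294*j - 4*w^2 - 294*w + 98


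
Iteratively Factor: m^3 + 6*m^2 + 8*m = (m + 4)*(m^2 + 2*m) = m*(m + 4)*(m + 2)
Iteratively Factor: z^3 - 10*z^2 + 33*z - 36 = (z - 4)*(z^2 - 6*z + 9) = (z - 4)*(z - 3)*(z - 3)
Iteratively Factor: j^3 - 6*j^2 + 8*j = (j - 2)*(j^2 - 4*j) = j*(j - 2)*(j - 4)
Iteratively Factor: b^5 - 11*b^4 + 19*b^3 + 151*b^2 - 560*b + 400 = (b - 4)*(b^4 - 7*b^3 - 9*b^2 + 115*b - 100) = (b - 5)*(b - 4)*(b^3 - 2*b^2 - 19*b + 20) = (b - 5)*(b - 4)*(b + 4)*(b^2 - 6*b + 5) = (b - 5)^2*(b - 4)*(b + 4)*(b - 1)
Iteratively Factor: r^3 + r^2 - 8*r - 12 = (r + 2)*(r^2 - r - 6) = (r + 2)^2*(r - 3)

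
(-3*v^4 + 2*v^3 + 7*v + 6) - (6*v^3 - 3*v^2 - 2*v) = -3*v^4 - 4*v^3 + 3*v^2 + 9*v + 6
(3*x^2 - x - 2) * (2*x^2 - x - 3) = 6*x^4 - 5*x^3 - 12*x^2 + 5*x + 6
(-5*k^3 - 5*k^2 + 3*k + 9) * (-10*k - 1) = 50*k^4 + 55*k^3 - 25*k^2 - 93*k - 9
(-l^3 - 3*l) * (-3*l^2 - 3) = 3*l^5 + 12*l^3 + 9*l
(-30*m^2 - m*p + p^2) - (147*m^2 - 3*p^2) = -177*m^2 - m*p + 4*p^2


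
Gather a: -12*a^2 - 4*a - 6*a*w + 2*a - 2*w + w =-12*a^2 + a*(-6*w - 2) - w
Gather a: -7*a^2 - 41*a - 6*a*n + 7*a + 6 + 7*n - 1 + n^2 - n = -7*a^2 + a*(-6*n - 34) + n^2 + 6*n + 5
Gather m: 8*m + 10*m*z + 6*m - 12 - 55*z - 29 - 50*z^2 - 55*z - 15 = m*(10*z + 14) - 50*z^2 - 110*z - 56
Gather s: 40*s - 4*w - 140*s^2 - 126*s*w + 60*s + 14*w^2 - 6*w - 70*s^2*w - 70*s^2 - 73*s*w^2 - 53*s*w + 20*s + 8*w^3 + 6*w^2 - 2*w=s^2*(-70*w - 210) + s*(-73*w^2 - 179*w + 120) + 8*w^3 + 20*w^2 - 12*w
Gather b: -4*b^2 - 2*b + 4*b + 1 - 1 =-4*b^2 + 2*b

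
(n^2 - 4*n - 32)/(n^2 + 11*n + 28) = (n - 8)/(n + 7)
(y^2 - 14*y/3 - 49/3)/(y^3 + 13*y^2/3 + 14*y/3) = (y - 7)/(y*(y + 2))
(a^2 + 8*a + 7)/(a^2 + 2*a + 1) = (a + 7)/(a + 1)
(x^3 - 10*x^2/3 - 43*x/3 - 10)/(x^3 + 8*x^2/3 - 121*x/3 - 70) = (x + 1)/(x + 7)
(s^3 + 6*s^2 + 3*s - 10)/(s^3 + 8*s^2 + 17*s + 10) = (s - 1)/(s + 1)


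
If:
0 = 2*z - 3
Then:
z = 3/2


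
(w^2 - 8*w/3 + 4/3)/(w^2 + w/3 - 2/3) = (w - 2)/(w + 1)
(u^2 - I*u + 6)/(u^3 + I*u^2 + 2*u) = (u - 3*I)/(u*(u - I))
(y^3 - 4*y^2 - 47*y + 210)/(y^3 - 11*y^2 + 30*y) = (y + 7)/y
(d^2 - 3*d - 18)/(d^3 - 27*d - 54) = 1/(d + 3)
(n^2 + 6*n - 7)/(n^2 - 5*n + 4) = (n + 7)/(n - 4)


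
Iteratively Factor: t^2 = (t)*(t)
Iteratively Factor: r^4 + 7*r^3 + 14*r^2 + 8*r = (r + 2)*(r^3 + 5*r^2 + 4*r) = (r + 2)*(r + 4)*(r^2 + r) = (r + 1)*(r + 2)*(r + 4)*(r)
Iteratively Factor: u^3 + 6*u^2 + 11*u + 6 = (u + 3)*(u^2 + 3*u + 2) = (u + 2)*(u + 3)*(u + 1)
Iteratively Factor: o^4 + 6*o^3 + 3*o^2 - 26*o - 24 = (o + 4)*(o^3 + 2*o^2 - 5*o - 6) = (o + 3)*(o + 4)*(o^2 - o - 2) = (o + 1)*(o + 3)*(o + 4)*(o - 2)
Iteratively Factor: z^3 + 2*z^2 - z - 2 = (z + 1)*(z^2 + z - 2) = (z - 1)*(z + 1)*(z + 2)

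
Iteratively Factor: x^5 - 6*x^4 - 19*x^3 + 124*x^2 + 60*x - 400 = (x + 2)*(x^4 - 8*x^3 - 3*x^2 + 130*x - 200) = (x - 5)*(x + 2)*(x^3 - 3*x^2 - 18*x + 40) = (x - 5)*(x - 2)*(x + 2)*(x^2 - x - 20) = (x - 5)*(x - 2)*(x + 2)*(x + 4)*(x - 5)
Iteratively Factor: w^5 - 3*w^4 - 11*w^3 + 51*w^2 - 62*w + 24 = (w - 1)*(w^4 - 2*w^3 - 13*w^2 + 38*w - 24) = (w - 3)*(w - 1)*(w^3 + w^2 - 10*w + 8) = (w - 3)*(w - 1)^2*(w^2 + 2*w - 8) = (w - 3)*(w - 2)*(w - 1)^2*(w + 4)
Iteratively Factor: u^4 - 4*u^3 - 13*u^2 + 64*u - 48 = (u - 4)*(u^3 - 13*u + 12) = (u - 4)*(u - 3)*(u^2 + 3*u - 4) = (u - 4)*(u - 3)*(u - 1)*(u + 4)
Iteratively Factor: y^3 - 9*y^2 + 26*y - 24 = (y - 4)*(y^2 - 5*y + 6) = (y - 4)*(y - 2)*(y - 3)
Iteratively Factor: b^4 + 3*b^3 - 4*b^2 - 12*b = (b)*(b^3 + 3*b^2 - 4*b - 12) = b*(b + 3)*(b^2 - 4) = b*(b - 2)*(b + 3)*(b + 2)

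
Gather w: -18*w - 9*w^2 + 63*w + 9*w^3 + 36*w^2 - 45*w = 9*w^3 + 27*w^2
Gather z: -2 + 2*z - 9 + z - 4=3*z - 15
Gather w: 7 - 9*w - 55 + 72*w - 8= 63*w - 56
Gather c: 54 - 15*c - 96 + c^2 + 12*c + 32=c^2 - 3*c - 10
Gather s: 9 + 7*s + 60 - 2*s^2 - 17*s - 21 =-2*s^2 - 10*s + 48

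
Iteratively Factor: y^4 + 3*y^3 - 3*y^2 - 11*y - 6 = (y + 1)*(y^3 + 2*y^2 - 5*y - 6) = (y + 1)*(y + 3)*(y^2 - y - 2) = (y - 2)*(y + 1)*(y + 3)*(y + 1)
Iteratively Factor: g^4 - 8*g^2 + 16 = (g + 2)*(g^3 - 2*g^2 - 4*g + 8) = (g + 2)^2*(g^2 - 4*g + 4) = (g - 2)*(g + 2)^2*(g - 2)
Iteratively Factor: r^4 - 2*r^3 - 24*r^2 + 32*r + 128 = (r - 4)*(r^3 + 2*r^2 - 16*r - 32) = (r - 4)^2*(r^2 + 6*r + 8) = (r - 4)^2*(r + 2)*(r + 4)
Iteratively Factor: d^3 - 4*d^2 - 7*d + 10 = (d - 1)*(d^2 - 3*d - 10) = (d - 5)*(d - 1)*(d + 2)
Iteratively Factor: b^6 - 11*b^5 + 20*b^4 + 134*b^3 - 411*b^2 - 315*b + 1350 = (b - 5)*(b^5 - 6*b^4 - 10*b^3 + 84*b^2 + 9*b - 270) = (b - 5)*(b - 3)*(b^4 - 3*b^3 - 19*b^2 + 27*b + 90) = (b - 5)*(b - 3)^2*(b^3 - 19*b - 30) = (b - 5)*(b - 3)^2*(b + 2)*(b^2 - 2*b - 15) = (b - 5)^2*(b - 3)^2*(b + 2)*(b + 3)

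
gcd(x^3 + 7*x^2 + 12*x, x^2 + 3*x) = x^2 + 3*x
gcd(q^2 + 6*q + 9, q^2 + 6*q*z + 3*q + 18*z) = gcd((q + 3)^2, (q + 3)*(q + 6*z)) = q + 3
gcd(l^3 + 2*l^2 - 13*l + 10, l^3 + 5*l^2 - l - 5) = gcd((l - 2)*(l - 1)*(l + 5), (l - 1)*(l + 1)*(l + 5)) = l^2 + 4*l - 5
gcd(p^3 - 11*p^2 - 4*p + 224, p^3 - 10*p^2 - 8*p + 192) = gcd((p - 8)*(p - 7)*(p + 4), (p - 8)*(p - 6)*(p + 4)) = p^2 - 4*p - 32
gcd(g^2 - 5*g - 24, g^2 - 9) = g + 3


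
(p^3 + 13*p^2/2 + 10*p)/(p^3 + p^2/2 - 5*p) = (p + 4)/(p - 2)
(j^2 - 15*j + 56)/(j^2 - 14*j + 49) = (j - 8)/(j - 7)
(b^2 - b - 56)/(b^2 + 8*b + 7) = (b - 8)/(b + 1)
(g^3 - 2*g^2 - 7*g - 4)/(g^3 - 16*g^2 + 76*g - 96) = (g^3 - 2*g^2 - 7*g - 4)/(g^3 - 16*g^2 + 76*g - 96)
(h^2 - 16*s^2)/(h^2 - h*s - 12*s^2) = (h + 4*s)/(h + 3*s)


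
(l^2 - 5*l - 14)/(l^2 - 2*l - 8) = (l - 7)/(l - 4)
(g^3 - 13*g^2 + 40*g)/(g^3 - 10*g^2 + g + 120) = g/(g + 3)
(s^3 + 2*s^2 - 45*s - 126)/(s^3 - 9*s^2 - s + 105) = (s + 6)/(s - 5)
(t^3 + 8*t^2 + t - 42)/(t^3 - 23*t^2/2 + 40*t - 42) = 2*(t^2 + 10*t + 21)/(2*t^2 - 19*t + 42)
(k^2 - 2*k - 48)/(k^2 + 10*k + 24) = (k - 8)/(k + 4)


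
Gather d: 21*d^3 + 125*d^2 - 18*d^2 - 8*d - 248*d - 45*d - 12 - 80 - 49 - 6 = 21*d^3 + 107*d^2 - 301*d - 147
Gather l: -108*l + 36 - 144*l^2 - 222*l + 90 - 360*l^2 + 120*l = -504*l^2 - 210*l + 126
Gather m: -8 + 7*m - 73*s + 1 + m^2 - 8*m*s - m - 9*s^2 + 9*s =m^2 + m*(6 - 8*s) - 9*s^2 - 64*s - 7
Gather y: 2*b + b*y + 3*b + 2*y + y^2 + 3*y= 5*b + y^2 + y*(b + 5)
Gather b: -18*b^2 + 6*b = -18*b^2 + 6*b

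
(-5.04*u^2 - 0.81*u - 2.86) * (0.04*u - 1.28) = -0.2016*u^3 + 6.4188*u^2 + 0.9224*u + 3.6608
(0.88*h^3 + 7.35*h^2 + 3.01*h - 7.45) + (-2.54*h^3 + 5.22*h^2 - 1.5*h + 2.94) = -1.66*h^3 + 12.57*h^2 + 1.51*h - 4.51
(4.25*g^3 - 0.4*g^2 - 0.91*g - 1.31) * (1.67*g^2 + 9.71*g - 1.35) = 7.0975*g^5 + 40.5995*g^4 - 11.1412*g^3 - 10.4838*g^2 - 11.4916*g + 1.7685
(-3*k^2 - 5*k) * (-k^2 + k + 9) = 3*k^4 + 2*k^3 - 32*k^2 - 45*k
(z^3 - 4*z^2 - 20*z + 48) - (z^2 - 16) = z^3 - 5*z^2 - 20*z + 64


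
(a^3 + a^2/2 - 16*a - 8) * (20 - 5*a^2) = -5*a^5 - 5*a^4/2 + 100*a^3 + 50*a^2 - 320*a - 160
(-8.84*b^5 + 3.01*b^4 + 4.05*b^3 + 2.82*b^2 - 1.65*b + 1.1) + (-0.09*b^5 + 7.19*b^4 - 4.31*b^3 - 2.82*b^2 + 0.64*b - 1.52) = -8.93*b^5 + 10.2*b^4 - 0.26*b^3 - 1.01*b - 0.42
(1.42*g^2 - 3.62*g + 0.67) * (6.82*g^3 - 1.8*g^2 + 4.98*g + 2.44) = 9.6844*g^5 - 27.2444*g^4 + 18.157*g^3 - 15.7688*g^2 - 5.4962*g + 1.6348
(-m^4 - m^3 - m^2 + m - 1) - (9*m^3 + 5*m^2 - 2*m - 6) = -m^4 - 10*m^3 - 6*m^2 + 3*m + 5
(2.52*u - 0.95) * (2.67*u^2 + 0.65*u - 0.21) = 6.7284*u^3 - 0.8985*u^2 - 1.1467*u + 0.1995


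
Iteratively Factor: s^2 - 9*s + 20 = (s - 5)*(s - 4)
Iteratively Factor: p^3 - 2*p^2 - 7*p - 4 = (p + 1)*(p^2 - 3*p - 4) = (p - 4)*(p + 1)*(p + 1)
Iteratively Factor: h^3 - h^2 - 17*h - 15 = (h + 3)*(h^2 - 4*h - 5) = (h - 5)*(h + 3)*(h + 1)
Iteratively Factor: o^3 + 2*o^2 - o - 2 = (o + 1)*(o^2 + o - 2) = (o - 1)*(o + 1)*(o + 2)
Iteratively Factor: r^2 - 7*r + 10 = (r - 2)*(r - 5)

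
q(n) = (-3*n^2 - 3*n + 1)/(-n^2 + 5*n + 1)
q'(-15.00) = -0.04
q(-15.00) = 2.10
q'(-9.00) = -0.09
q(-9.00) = 1.72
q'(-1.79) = -0.47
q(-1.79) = 0.29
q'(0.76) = -1.20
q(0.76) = -0.71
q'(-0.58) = -2.35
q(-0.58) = -0.77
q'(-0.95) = -0.94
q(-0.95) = -0.25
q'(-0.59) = -2.25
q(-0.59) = -0.75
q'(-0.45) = -4.67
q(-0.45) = -1.20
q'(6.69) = -7.91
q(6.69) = 14.88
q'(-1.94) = -0.44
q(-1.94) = 0.36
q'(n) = (-6*n - 3)/(-n^2 + 5*n + 1) + (2*n - 5)*(-3*n^2 - 3*n + 1)/(-n^2 + 5*n + 1)^2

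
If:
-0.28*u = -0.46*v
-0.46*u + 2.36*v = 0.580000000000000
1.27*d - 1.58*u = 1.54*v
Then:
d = 1.18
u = 0.59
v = 0.36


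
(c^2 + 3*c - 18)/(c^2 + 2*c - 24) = (c - 3)/(c - 4)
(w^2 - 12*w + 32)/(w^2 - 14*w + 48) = (w - 4)/(w - 6)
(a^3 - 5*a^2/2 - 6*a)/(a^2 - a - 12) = a*(2*a + 3)/(2*(a + 3))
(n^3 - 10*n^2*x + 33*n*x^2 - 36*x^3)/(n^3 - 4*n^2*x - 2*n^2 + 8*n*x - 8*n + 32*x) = (n^2 - 6*n*x + 9*x^2)/(n^2 - 2*n - 8)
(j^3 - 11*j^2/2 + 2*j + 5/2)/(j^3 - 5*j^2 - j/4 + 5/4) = 2*(j - 1)/(2*j - 1)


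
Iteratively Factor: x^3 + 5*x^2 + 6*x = (x)*(x^2 + 5*x + 6) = x*(x + 3)*(x + 2)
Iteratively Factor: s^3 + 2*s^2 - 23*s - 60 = (s + 3)*(s^2 - s - 20) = (s + 3)*(s + 4)*(s - 5)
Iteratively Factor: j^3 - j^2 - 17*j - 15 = (j + 3)*(j^2 - 4*j - 5) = (j - 5)*(j + 3)*(j + 1)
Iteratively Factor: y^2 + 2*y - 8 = (y + 4)*(y - 2)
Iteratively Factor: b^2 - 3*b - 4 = (b - 4)*(b + 1)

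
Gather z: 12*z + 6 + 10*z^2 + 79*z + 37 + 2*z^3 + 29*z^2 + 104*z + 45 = 2*z^3 + 39*z^2 + 195*z + 88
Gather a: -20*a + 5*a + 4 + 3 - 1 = 6 - 15*a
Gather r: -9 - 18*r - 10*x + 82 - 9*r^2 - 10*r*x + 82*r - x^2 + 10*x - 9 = -9*r^2 + r*(64 - 10*x) - x^2 + 64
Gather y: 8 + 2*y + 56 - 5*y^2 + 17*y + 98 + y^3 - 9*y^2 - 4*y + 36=y^3 - 14*y^2 + 15*y + 198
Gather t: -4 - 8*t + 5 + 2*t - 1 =-6*t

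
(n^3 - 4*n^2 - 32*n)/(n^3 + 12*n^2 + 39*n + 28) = n*(n - 8)/(n^2 + 8*n + 7)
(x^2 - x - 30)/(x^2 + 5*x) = (x - 6)/x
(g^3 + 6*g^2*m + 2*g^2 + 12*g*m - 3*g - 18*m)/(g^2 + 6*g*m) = g + 2 - 3/g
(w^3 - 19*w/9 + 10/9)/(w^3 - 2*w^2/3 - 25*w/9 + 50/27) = 3*(w - 1)/(3*w - 5)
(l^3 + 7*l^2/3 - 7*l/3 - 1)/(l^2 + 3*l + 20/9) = 3*(3*l^3 + 7*l^2 - 7*l - 3)/(9*l^2 + 27*l + 20)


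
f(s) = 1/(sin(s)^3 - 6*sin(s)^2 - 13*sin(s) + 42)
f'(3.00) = -0.00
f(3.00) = 0.02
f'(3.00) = -0.00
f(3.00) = 0.02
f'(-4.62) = -0.00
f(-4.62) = 0.04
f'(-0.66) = 0.00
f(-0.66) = 0.02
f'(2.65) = -0.01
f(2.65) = 0.03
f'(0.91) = 0.02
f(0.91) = 0.04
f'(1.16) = 0.01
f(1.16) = 0.04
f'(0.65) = 0.01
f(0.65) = 0.03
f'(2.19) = -0.02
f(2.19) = 0.04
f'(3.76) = -0.00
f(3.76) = 0.02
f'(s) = (-3*sin(s)^2*cos(s) + 12*sin(s)*cos(s) + 13*cos(s))/(sin(s)^3 - 6*sin(s)^2 - 13*sin(s) + 42)^2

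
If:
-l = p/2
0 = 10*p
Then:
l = 0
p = 0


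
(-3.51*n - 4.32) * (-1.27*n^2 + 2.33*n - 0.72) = 4.4577*n^3 - 2.6919*n^2 - 7.5384*n + 3.1104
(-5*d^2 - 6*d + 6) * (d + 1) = -5*d^3 - 11*d^2 + 6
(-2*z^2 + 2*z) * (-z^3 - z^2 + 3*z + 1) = 2*z^5 - 8*z^3 + 4*z^2 + 2*z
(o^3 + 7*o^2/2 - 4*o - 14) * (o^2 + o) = o^5 + 9*o^4/2 - o^3/2 - 18*o^2 - 14*o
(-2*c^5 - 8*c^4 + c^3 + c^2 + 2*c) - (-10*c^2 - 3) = -2*c^5 - 8*c^4 + c^3 + 11*c^2 + 2*c + 3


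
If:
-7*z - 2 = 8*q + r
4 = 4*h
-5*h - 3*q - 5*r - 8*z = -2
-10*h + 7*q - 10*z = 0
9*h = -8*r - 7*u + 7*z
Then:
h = 1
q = 200/559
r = 5/13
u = -9684/3913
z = -419/559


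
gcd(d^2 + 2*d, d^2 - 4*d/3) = d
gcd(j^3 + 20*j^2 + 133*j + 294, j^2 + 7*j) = j + 7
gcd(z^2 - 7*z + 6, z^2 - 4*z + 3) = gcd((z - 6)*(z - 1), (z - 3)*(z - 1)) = z - 1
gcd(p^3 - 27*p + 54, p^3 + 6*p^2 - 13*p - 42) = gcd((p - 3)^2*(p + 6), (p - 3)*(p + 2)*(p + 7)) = p - 3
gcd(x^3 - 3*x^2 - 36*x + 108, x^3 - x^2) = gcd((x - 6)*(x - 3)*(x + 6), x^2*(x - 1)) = 1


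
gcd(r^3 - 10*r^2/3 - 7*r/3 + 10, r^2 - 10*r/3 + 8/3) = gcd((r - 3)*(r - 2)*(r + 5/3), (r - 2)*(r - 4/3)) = r - 2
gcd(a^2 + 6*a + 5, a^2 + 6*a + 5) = a^2 + 6*a + 5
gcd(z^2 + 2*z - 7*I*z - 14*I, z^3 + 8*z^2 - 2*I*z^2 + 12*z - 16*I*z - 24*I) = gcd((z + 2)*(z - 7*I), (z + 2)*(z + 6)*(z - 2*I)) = z + 2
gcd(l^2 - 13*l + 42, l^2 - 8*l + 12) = l - 6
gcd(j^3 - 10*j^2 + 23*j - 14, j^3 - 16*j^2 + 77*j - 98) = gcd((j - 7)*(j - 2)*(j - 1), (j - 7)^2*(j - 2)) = j^2 - 9*j + 14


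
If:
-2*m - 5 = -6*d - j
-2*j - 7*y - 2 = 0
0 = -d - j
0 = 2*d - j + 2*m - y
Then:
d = 11/18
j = -11/18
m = -35/36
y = -1/9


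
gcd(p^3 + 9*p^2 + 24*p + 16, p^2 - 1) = p + 1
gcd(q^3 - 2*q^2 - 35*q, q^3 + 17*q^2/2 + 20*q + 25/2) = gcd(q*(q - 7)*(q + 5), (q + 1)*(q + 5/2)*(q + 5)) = q + 5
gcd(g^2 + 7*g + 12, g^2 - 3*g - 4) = 1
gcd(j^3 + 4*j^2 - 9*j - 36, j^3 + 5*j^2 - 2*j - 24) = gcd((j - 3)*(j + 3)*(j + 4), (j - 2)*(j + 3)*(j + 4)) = j^2 + 7*j + 12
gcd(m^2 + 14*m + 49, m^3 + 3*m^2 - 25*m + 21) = m + 7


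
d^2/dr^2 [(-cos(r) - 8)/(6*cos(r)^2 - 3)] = (-36*sin(r)^4*cos(r) - 128*sin(r)^4 + 128*sin(r)^2 + 10*cos(r) - 9*cos(3*r) + 2*cos(5*r) + 32)/(3*(2*sin(r)^2 - 1)^3)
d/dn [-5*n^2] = -10*n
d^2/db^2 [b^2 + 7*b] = 2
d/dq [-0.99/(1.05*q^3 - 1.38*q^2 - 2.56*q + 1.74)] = (3.1185*q^2 - 2.7324*q - 2.5344)/(1.05*q^3 - 1.38*q^2 - 2.56*q + 1.74)^2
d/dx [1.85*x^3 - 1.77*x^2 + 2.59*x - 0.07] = 5.55*x^2 - 3.54*x + 2.59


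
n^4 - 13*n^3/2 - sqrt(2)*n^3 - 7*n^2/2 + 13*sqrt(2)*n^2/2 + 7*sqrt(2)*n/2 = n*(n - 7)*(n + 1/2)*(n - sqrt(2))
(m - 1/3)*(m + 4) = m^2 + 11*m/3 - 4/3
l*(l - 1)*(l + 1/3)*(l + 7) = l^4 + 19*l^3/3 - 5*l^2 - 7*l/3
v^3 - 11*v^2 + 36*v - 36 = (v - 6)*(v - 3)*(v - 2)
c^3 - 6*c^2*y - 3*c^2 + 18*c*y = c*(c - 3)*(c - 6*y)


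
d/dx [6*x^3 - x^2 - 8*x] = 18*x^2 - 2*x - 8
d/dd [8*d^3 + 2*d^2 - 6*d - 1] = 24*d^2 + 4*d - 6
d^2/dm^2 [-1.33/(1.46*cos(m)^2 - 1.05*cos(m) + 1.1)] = (11.340112*(1 - cos(m)^2)^2 - 6.11667*cos(m)^3 - 1.407539*cos(m)^2 + 13.76949*cos(m) - 10.000802)/(1.46*cos(m)^2 - 1.05*cos(m) + 1.1)^3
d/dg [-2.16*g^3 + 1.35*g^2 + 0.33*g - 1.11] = -6.48*g^2 + 2.7*g + 0.33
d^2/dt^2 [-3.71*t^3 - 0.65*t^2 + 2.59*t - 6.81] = -22.26*t - 1.3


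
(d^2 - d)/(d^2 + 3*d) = (d - 1)/(d + 3)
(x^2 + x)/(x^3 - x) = 1/(x - 1)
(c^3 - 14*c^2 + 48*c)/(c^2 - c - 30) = c*(c - 8)/(c + 5)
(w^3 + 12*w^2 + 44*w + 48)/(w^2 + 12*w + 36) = (w^2 + 6*w + 8)/(w + 6)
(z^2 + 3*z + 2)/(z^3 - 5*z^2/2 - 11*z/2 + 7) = 2*(z + 1)/(2*z^2 - 9*z + 7)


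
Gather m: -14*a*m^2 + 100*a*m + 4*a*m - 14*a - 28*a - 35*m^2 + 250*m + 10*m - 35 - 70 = -42*a + m^2*(-14*a - 35) + m*(104*a + 260) - 105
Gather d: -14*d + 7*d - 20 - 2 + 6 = -7*d - 16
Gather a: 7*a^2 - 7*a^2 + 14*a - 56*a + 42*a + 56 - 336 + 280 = 0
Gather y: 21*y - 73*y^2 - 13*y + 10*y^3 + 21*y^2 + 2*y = 10*y^3 - 52*y^2 + 10*y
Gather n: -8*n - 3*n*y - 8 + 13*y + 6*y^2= n*(-3*y - 8) + 6*y^2 + 13*y - 8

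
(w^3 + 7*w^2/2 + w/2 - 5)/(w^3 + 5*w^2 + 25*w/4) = 2*(w^2 + w - 2)/(w*(2*w + 5))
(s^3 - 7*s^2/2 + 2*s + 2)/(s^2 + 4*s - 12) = (s^2 - 3*s/2 - 1)/(s + 6)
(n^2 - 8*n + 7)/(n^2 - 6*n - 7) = (n - 1)/(n + 1)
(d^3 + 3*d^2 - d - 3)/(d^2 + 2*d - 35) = (d^3 + 3*d^2 - d - 3)/(d^2 + 2*d - 35)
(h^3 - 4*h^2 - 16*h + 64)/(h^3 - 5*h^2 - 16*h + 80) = (h - 4)/(h - 5)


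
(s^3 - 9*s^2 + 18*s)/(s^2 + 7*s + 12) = s*(s^2 - 9*s + 18)/(s^2 + 7*s + 12)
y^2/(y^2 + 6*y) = y/(y + 6)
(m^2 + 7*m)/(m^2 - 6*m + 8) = m*(m + 7)/(m^2 - 6*m + 8)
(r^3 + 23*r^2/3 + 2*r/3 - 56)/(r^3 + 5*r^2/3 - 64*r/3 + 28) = (r + 4)/(r - 2)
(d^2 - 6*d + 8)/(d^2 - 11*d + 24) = (d^2 - 6*d + 8)/(d^2 - 11*d + 24)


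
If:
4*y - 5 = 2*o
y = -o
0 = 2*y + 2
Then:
No Solution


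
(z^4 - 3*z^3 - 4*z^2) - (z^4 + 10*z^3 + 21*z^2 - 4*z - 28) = -13*z^3 - 25*z^2 + 4*z + 28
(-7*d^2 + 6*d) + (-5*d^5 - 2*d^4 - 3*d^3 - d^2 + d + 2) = -5*d^5 - 2*d^4 - 3*d^3 - 8*d^2 + 7*d + 2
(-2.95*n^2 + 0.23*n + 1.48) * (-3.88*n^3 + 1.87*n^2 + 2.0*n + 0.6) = 11.446*n^5 - 6.4089*n^4 - 11.2123*n^3 + 1.4576*n^2 + 3.098*n + 0.888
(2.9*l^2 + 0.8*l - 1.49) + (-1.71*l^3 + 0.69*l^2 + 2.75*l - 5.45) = -1.71*l^3 + 3.59*l^2 + 3.55*l - 6.94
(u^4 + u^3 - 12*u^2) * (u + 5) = u^5 + 6*u^4 - 7*u^3 - 60*u^2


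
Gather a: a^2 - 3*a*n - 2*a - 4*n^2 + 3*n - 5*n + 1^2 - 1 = a^2 + a*(-3*n - 2) - 4*n^2 - 2*n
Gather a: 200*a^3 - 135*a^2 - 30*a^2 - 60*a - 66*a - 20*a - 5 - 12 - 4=200*a^3 - 165*a^2 - 146*a - 21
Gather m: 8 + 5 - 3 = 10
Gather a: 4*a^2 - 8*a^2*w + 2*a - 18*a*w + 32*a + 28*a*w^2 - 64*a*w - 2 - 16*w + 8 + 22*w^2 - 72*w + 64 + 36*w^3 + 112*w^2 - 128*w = a^2*(4 - 8*w) + a*(28*w^2 - 82*w + 34) + 36*w^3 + 134*w^2 - 216*w + 70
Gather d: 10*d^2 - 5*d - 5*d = 10*d^2 - 10*d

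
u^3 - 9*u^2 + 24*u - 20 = (u - 5)*(u - 2)^2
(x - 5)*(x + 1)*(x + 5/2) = x^3 - 3*x^2/2 - 15*x - 25/2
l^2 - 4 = (l - 2)*(l + 2)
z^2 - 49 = (z - 7)*(z + 7)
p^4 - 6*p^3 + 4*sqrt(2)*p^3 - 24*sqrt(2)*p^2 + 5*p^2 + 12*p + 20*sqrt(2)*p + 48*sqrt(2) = (p - 4)*(p - 3)*(p + 1)*(p + 4*sqrt(2))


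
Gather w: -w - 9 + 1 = -w - 8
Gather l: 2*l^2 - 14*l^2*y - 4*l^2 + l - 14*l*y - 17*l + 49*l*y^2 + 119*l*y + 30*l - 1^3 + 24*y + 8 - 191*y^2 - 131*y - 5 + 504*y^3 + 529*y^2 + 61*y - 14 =l^2*(-14*y - 2) + l*(49*y^2 + 105*y + 14) + 504*y^3 + 338*y^2 - 46*y - 12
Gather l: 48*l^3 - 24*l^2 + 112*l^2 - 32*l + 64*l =48*l^3 + 88*l^2 + 32*l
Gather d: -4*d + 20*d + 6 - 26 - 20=16*d - 40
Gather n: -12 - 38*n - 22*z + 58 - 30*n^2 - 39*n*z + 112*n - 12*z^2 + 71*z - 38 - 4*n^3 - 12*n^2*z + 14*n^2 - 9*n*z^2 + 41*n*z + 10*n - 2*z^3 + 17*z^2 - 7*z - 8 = -4*n^3 + n^2*(-12*z - 16) + n*(-9*z^2 + 2*z + 84) - 2*z^3 + 5*z^2 + 42*z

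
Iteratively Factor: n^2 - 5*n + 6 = (n - 2)*(n - 3)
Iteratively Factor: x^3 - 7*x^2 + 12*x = (x)*(x^2 - 7*x + 12) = x*(x - 4)*(x - 3)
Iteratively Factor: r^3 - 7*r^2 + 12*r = (r)*(r^2 - 7*r + 12) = r*(r - 4)*(r - 3)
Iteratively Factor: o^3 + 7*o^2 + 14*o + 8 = (o + 2)*(o^2 + 5*o + 4) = (o + 1)*(o + 2)*(o + 4)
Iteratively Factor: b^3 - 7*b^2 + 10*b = (b - 5)*(b^2 - 2*b) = (b - 5)*(b - 2)*(b)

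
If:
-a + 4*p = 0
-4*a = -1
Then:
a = 1/4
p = 1/16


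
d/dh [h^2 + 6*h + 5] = 2*h + 6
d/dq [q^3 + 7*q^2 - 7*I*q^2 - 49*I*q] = 3*q^2 + 14*q*(1 - I) - 49*I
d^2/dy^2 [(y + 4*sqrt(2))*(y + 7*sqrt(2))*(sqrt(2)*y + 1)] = 6*sqrt(2)*y + 46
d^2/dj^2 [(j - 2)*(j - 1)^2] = 6*j - 8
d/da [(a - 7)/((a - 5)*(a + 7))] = (-a^2 + 14*a - 21)/(a^4 + 4*a^3 - 66*a^2 - 140*a + 1225)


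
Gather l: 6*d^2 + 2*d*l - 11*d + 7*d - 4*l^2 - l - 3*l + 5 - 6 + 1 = 6*d^2 - 4*d - 4*l^2 + l*(2*d - 4)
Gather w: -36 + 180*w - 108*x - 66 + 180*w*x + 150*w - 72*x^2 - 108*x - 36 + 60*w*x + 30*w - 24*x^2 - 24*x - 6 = w*(240*x + 360) - 96*x^2 - 240*x - 144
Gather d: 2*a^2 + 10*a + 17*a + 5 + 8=2*a^2 + 27*a + 13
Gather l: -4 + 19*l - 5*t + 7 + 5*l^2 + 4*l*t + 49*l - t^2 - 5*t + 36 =5*l^2 + l*(4*t + 68) - t^2 - 10*t + 39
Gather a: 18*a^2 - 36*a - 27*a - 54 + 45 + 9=18*a^2 - 63*a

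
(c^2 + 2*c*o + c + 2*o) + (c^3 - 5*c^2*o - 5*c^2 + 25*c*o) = c^3 - 5*c^2*o - 4*c^2 + 27*c*o + c + 2*o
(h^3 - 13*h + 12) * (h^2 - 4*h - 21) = h^5 - 4*h^4 - 34*h^3 + 64*h^2 + 225*h - 252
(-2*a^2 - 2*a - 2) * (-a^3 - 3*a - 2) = 2*a^5 + 2*a^4 + 8*a^3 + 10*a^2 + 10*a + 4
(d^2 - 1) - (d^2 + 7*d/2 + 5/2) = -7*d/2 - 7/2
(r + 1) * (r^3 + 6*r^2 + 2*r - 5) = r^4 + 7*r^3 + 8*r^2 - 3*r - 5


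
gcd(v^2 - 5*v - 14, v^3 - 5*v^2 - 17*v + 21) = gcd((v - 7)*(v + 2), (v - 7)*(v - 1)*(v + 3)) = v - 7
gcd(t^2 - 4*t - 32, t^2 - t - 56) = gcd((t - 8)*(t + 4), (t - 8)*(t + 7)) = t - 8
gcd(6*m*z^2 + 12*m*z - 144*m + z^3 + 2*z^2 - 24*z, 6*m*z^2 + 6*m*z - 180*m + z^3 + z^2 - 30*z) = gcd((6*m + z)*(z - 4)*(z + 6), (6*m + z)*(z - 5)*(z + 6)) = 6*m*z + 36*m + z^2 + 6*z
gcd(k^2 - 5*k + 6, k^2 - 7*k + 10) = k - 2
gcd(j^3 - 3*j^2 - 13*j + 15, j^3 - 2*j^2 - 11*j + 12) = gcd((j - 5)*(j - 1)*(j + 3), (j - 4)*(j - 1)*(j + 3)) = j^2 + 2*j - 3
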